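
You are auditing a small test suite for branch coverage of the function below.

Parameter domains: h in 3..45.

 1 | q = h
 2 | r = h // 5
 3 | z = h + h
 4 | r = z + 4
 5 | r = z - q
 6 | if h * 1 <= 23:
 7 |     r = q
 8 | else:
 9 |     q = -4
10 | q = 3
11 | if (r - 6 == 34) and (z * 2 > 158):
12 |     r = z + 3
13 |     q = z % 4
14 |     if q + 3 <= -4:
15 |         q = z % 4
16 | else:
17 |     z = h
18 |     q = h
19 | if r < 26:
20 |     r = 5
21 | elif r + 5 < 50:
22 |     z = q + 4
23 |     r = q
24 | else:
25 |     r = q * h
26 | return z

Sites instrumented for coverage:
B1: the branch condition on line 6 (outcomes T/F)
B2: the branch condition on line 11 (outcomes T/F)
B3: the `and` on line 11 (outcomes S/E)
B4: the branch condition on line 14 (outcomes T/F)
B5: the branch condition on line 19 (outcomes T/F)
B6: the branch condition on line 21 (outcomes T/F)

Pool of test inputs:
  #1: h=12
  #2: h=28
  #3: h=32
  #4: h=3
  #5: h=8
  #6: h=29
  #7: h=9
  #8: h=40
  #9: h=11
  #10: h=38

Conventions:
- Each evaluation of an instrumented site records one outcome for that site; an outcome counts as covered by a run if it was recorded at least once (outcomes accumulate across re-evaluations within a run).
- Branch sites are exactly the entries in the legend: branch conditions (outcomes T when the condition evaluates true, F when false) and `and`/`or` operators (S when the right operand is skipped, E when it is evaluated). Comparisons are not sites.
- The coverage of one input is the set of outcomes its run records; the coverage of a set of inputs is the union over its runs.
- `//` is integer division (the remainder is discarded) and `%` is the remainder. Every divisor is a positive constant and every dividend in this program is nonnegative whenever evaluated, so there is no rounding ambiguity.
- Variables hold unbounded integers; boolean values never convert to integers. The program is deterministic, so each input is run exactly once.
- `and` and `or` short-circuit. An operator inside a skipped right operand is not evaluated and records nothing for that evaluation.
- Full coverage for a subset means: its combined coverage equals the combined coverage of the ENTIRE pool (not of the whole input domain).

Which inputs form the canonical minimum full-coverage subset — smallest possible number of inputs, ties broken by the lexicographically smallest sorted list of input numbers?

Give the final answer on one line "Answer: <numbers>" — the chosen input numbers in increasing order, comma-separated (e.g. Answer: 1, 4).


run #1 (h=12) runs B1->T, B3->S, B2->F, B5->T; records B1=T, B2=F, B3=S, B5=T
run #2 (h=28) runs B1->F, B3->S, B2->F, B5->F, B6->T; records B1=F, B2=F, B3=S, B5=F, B6=T
run #3 (h=32) runs B1->F, B3->S, B2->F, B5->F, B6->T; records B1=F, B2=F, B3=S, B5=F, B6=T
run #4 (h=3) runs B1->T, B3->S, B2->F, B5->T; records B1=T, B2=F, B3=S, B5=T
run #5 (h=8) runs B1->T, B3->S, B2->F, B5->T; records B1=T, B2=F, B3=S, B5=T
run #6 (h=29) runs B1->F, B3->S, B2->F, B5->F, B6->T; records B1=F, B2=F, B3=S, B5=F, B6=T
run #7 (h=9) runs B1->T, B3->S, B2->F, B5->T; records B1=T, B2=F, B3=S, B5=T
run #8 (h=40) runs B1->F, B3->E, B2->T, B4->F, B5->F, B6->F; records B1=F, B2=T, B3=E, B4=F, B5=F, B6=F
run #9 (h=11) runs B1->T, B3->S, B2->F, B5->T; records B1=T, B2=F, B3=S, B5=T
run #10 (h=38) runs B1->F, B3->S, B2->F, B5->F, B6->T; records B1=F, B2=F, B3=S, B5=F, B6=T
union over all inputs: B1=T, B1=F, B2=T, B2=F, B3=S, B3=E, B4=F, B5=T, B5=F, B6=T, B6=F (11 outcomes)
every size-1 subset falls short of the 11 outcomes (best: 6/11)
every size-2 subset falls short of the 11 outcomes (best: 10/11)
the canonical winner is {1, 2, 8}: size 3, full 11-outcome coverage, earliest index list among size-3 covers
Answer: 1, 2, 8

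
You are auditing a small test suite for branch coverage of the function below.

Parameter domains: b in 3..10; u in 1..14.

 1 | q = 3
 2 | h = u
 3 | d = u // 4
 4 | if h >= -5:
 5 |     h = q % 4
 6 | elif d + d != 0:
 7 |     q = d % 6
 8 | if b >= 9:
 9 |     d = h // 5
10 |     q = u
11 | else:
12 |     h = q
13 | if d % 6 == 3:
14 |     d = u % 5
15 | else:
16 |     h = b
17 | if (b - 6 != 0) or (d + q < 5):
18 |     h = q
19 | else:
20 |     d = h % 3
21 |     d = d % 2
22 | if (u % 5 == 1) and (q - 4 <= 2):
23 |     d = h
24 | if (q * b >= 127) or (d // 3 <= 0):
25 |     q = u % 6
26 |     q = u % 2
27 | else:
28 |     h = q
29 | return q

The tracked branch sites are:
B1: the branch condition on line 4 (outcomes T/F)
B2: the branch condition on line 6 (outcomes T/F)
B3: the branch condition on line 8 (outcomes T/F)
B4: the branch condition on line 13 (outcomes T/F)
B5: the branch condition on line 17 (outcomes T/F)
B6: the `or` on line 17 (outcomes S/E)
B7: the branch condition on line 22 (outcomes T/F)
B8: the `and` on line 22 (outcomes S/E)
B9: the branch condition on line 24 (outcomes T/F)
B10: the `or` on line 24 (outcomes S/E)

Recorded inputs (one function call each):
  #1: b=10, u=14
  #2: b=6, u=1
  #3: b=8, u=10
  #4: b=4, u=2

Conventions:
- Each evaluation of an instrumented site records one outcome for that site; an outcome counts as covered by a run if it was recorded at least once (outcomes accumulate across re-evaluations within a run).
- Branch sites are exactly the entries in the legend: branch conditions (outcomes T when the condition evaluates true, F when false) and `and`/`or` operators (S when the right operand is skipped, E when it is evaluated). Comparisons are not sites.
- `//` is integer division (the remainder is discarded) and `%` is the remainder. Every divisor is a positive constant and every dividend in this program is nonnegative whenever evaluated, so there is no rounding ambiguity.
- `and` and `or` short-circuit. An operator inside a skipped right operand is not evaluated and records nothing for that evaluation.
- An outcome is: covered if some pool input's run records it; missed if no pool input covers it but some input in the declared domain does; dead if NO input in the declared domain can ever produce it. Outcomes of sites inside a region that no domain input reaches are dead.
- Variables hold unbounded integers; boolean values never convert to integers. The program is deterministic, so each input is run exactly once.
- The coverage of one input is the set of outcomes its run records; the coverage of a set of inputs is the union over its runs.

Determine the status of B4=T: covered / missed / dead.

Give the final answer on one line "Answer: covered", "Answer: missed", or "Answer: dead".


no pool input records B4=T
but domain input (b=3, u=12) does record it -> reachable, so missed
Answer: missed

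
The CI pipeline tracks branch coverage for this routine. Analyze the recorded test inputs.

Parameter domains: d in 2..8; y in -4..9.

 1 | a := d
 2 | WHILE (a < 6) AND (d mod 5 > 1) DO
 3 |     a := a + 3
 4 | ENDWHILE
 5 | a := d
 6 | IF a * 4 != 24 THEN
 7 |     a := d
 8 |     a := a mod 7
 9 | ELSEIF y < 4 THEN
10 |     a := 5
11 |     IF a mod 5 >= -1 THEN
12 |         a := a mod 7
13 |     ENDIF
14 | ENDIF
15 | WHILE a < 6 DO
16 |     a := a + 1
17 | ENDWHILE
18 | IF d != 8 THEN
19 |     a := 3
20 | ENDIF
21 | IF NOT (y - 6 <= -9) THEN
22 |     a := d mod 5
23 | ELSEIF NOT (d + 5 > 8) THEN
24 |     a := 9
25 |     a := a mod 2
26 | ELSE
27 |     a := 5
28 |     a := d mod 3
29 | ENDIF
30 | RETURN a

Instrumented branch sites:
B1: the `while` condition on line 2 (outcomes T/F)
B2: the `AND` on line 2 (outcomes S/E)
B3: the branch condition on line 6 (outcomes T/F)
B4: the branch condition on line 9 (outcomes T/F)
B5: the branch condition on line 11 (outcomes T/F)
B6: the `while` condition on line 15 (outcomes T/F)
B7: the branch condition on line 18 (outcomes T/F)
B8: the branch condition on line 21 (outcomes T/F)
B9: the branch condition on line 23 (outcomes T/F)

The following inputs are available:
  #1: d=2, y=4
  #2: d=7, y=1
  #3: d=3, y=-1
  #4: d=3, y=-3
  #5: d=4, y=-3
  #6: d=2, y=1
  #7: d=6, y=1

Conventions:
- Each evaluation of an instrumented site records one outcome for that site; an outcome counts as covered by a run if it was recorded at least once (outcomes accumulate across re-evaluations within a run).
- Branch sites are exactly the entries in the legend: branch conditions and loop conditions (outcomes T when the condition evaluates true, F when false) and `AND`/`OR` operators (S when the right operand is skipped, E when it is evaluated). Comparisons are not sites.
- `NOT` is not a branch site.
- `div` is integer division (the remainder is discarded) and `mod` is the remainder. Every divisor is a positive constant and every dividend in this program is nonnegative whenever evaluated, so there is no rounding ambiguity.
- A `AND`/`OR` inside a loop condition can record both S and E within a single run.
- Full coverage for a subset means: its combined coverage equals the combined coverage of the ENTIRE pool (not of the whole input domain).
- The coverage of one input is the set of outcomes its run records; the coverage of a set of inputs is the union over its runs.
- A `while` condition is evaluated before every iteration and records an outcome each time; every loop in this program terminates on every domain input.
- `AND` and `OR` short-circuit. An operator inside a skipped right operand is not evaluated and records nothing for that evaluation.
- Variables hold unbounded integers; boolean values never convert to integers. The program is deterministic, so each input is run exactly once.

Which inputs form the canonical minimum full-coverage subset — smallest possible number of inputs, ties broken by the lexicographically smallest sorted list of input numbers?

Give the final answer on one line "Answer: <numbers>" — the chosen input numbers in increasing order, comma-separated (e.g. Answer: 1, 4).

input #1 (d=2, y=4): events B2->E, B1->T, B2->E, B1->T, B2->S, B1->F, B3->T, B6->T, B6->T, B6->T, B6->T, B6->F, B7->T, B8->T; covers B1=T, B1=F, B2=S, B2=E, B3=T, B6=T, B6=F, B7=T, B8=T
input #2 (d=7, y=1): events B2->S, B1->F, B3->T, B6->T, B6->T, B6->T, B6->T, B6->T, B6->T, B6->F, B7->T, B8->T; covers B1=F, B2=S, B3=T, B6=T, B6=F, B7=T, B8=T
input #3 (d=3, y=-1): events B2->E, B1->T, B2->S, B1->F, B3->T, B6->T, B6->T, B6->T, B6->F, B7->T, B8->T; covers B1=T, B1=F, B2=S, B2=E, B3=T, B6=T, B6=F, B7=T, B8=T
input #4 (d=3, y=-3): events B2->E, B1->T, B2->S, B1->F, B3->T, B6->T, B6->T, B6->T, B6->F, B7->T, B8->F, B9->T; covers B1=T, B1=F, B2=S, B2=E, B3=T, B6=T, B6=F, B7=T, B8=F, B9=T
input #5 (d=4, y=-3): events B2->E, B1->T, B2->S, B1->F, B3->T, B6->T, B6->T, B6->F, B7->T, B8->F, B9->F; covers B1=T, B1=F, B2=S, B2=E, B3=T, B6=T, B6=F, B7=T, B8=F, B9=F
input #6 (d=2, y=1): events B2->E, B1->T, B2->E, B1->T, B2->S, B1->F, B3->T, B6->T, B6->T, B6->T, B6->T, B6->F, B7->T, B8->T; covers B1=T, B1=F, B2=S, B2=E, B3=T, B6=T, B6=F, B7=T, B8=T
input #7 (d=6, y=1): events B2->S, B1->F, B3->F, B4->T, B5->T, B6->T, B6->F, B7->T, B8->T; covers B1=F, B2=S, B3=F, B4=T, B5=T, B6=T, B6=F, B7=T, B8=T
the full pool covers 15 outcomes: B1=T, B1=F, B2=S, B2=E, B3=T, B3=F, B4=T, B5=T, B6=T, B6=F, B7=T, B8=T, B8=F, B9=T, B9=F
no size-1 subset reaches all 15 outcomes (best union: 10/15)
no size-2 subset reaches all 15 outcomes (best union: 14/15)
the canonical winner is {4, 5, 7}: size 3, full 15-outcome coverage, earliest index list among size-3 covers

Answer: 4, 5, 7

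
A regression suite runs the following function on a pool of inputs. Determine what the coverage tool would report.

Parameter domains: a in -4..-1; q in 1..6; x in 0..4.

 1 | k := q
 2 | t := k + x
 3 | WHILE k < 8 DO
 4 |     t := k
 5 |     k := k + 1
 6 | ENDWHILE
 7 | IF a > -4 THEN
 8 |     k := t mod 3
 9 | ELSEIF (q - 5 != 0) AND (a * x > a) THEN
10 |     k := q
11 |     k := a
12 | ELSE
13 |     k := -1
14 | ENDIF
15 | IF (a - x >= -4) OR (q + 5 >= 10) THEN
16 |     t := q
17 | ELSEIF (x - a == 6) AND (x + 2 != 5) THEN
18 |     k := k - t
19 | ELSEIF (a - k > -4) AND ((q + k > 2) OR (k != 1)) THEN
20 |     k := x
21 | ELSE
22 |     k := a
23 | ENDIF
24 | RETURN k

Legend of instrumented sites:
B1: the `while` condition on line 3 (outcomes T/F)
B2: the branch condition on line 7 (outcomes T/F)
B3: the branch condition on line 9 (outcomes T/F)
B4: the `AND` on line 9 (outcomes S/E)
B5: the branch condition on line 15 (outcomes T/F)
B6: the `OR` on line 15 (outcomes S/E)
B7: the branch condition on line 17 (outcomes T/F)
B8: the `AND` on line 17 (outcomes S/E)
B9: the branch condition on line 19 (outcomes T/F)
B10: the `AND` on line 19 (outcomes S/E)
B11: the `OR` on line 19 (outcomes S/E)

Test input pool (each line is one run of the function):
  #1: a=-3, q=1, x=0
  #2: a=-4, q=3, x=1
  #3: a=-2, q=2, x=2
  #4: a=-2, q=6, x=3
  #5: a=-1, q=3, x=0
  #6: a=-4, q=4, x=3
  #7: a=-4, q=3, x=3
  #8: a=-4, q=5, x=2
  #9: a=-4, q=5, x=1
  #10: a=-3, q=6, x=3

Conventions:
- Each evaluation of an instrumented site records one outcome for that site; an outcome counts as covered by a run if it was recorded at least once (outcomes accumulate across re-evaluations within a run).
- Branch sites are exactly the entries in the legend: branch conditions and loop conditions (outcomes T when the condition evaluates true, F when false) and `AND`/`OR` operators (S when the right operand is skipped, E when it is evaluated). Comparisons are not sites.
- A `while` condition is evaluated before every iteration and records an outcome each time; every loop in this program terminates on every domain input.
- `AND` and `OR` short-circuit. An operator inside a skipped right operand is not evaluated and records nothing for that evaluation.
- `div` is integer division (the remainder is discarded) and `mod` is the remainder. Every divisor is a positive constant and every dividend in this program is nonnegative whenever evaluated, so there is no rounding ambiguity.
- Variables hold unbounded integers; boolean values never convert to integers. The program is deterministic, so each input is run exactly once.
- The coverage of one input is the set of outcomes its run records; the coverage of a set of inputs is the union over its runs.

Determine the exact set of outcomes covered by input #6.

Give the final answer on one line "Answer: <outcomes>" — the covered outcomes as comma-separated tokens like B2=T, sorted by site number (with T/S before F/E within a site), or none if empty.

Tracing the run of input #6 (a=-4, q=4, x=3):
  B1->T, B1->T, B1->T, B1->T, B1->F, B2->F, B4->E, B3->F, B6->E, B5->F
  B8->S, B7->F, B10->E, B11->S, B9->T
collecting distinct outcomes: B1=T, B1=F, B2=F, B3=F, B4=E, B5=F, B6=E, B7=F, B8=S, B9=T, B10=E, B11=S

Answer: B1=T, B1=F, B2=F, B3=F, B4=E, B5=F, B6=E, B7=F, B8=S, B9=T, B10=E, B11=S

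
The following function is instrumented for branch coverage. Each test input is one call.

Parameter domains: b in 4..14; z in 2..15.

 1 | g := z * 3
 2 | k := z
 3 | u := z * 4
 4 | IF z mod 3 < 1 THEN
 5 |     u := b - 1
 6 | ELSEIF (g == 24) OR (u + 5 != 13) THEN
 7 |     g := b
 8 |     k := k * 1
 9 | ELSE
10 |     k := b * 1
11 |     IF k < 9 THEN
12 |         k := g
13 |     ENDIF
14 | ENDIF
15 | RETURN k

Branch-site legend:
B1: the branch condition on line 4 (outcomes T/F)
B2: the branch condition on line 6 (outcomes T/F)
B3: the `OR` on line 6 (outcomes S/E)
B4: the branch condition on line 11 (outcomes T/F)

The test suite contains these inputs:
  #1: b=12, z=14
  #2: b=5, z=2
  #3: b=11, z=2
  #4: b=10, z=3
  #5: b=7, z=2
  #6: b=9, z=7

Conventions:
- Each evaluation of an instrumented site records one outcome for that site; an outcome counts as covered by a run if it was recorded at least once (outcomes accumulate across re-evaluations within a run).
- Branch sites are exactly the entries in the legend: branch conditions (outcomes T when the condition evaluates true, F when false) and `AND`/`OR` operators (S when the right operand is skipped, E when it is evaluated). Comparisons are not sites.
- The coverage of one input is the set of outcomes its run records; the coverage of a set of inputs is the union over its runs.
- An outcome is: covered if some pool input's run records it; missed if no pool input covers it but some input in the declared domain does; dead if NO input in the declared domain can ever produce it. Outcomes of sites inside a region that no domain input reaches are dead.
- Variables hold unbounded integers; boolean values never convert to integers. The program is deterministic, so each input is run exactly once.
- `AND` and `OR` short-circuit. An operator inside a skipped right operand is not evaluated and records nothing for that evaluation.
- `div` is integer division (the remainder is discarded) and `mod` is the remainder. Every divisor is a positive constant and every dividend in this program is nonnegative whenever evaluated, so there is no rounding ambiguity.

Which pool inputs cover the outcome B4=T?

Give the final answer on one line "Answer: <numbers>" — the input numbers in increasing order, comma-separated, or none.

input #1 (b=12, z=14): does not produce B4=T
input #2 (b=5, z=2): produces B4=T
input #3 (b=11, z=2): does not produce B4=T
input #4 (b=10, z=3): does not produce B4=T
input #5 (b=7, z=2): produces B4=T
input #6 (b=9, z=7): does not produce B4=T

Answer: 2, 5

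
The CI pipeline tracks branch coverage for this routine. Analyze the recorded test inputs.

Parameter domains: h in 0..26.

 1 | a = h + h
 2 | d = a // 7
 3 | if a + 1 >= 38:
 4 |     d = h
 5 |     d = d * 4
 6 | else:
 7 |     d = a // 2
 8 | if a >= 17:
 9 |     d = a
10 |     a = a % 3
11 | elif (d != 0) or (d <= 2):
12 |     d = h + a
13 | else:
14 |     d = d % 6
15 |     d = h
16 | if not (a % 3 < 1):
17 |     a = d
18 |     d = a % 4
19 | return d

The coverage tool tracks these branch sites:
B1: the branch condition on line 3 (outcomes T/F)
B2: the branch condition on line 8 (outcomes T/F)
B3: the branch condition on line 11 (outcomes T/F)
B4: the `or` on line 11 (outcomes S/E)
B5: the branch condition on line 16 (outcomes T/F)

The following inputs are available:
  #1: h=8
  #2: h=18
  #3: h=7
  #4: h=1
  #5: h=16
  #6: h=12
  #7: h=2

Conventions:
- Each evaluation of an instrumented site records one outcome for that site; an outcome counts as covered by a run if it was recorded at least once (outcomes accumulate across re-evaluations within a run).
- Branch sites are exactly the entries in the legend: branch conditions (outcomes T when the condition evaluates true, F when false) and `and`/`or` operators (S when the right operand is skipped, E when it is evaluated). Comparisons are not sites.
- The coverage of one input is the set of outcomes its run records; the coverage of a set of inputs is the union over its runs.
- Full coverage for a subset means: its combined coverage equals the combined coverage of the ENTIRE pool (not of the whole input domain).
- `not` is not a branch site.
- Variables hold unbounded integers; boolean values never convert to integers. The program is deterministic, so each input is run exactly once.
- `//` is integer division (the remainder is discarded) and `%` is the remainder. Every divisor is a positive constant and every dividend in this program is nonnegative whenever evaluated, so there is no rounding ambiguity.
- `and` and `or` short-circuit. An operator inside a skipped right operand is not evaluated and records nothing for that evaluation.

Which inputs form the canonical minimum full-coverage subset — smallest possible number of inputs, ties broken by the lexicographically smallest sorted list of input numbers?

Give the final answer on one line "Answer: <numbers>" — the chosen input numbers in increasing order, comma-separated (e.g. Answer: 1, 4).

#1 (h=8) -> covered: B1=F, B2=F, B3=T, B4=S, B5=T
#2 (h=18) -> covered: B1=F, B2=T, B5=F
#3 (h=7) -> covered: B1=F, B2=F, B3=T, B4=S, B5=T
#4 (h=1) -> covered: B1=F, B2=F, B3=T, B4=S, B5=T
#5 (h=16) -> covered: B1=F, B2=T, B5=T
#6 (h=12) -> covered: B1=F, B2=T, B5=F
#7 (h=2) -> covered: B1=F, B2=F, B3=T, B4=S, B5=T
together the pool reaches 7 outcomes: B1=F, B2=T, B2=F, B3=T, B4=S, B5=T, B5=F
size 1 is not enough: best union over all size-1 subsets is 5/7
at size 2, {1, 2} reaches all 7 outcomes; every lexicographically earlier size-2 subset fails

Answer: 1, 2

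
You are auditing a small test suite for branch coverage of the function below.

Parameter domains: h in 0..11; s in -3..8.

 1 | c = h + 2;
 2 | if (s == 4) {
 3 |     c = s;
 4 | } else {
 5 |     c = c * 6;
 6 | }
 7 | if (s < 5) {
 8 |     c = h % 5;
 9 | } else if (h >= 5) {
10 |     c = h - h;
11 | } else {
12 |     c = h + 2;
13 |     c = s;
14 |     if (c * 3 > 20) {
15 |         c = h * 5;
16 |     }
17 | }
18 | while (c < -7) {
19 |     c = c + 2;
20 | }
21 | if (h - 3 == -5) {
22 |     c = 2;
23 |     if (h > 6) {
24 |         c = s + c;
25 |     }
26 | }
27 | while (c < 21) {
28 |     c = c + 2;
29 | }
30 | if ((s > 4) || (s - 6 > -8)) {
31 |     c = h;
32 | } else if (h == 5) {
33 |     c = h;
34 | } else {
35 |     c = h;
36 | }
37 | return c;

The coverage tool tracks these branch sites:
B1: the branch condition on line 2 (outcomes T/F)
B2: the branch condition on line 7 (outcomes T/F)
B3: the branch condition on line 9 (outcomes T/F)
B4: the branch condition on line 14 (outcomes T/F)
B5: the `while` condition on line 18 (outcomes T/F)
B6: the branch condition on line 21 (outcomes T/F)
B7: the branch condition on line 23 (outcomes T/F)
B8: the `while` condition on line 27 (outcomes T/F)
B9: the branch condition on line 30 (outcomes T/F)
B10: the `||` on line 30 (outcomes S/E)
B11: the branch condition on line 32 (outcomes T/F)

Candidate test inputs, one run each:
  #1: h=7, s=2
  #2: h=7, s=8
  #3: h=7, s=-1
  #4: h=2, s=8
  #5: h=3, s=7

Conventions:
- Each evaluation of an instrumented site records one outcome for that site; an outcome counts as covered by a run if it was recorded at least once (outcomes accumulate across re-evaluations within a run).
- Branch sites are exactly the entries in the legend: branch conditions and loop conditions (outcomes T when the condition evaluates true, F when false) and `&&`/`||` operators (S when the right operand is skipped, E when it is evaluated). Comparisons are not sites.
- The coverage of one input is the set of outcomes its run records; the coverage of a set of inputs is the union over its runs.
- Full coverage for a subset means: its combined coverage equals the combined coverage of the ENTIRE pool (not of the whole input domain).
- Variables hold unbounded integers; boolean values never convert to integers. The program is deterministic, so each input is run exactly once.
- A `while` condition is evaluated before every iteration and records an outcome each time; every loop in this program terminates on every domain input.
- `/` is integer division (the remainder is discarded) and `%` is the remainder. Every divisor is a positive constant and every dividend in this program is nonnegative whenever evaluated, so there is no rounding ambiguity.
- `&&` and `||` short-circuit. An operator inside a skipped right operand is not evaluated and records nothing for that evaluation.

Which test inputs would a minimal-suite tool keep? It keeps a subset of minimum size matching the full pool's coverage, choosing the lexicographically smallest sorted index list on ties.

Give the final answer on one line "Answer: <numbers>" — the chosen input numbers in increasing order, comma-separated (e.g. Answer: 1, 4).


#1 (h=7, s=2) -> B1->F, B2->T, B5->F, B6->F, B8->T, B8->T, B8->T, B8->T, B8->T, B8->T, B8->T, B8->T, B8->T, B8->T, ...; covered: B1=F, B2=T, B5=F, B6=F, B8=T, B8=F, B9=T, B10=E
#2 (h=7, s=8) -> B1->F, B2->F, B3->T, B5->F, B6->F, B8->T, B8->T, B8->T, B8->T, B8->T, B8->T, B8->T, B8->T, B8->T, ...; covered: B1=F, B2=F, B3=T, B5=F, B6=F, B8=T, B8=F, B9=T, B10=S
#3 (h=7, s=-1) -> B1->F, B2->T, B5->F, B6->F, B8->T, B8->T, B8->T, B8->T, B8->T, B8->T, B8->T, B8->T, B8->T, B8->T, ...; covered: B1=F, B2=T, B5=F, B6=F, B8=T, B8=F, B9=T, B10=E
#4 (h=2, s=8) -> B1->F, B2->F, B3->F, B4->T, B5->F, B6->F, B8->T, B8->T, B8->T, B8->T, B8->T, B8->T, B8->F, B10->S, ...; covered: B1=F, B2=F, B3=F, B4=T, B5=F, B6=F, B8=T, B8=F, B9=T, B10=S
#5 (h=3, s=7) -> B1->F, B2->F, B3->F, B4->T, B5->F, B6->F, B8->T, B8->T, B8->T, B8->F, B10->S, B9->T; covered: B1=F, B2=F, B3=F, B4=T, B5=F, B6=F, B8=T, B8=F, B9=T, B10=S
the full pool covers 13 outcomes: B1=F, B2=T, B2=F, B3=T, B3=F, B4=T, B5=F, B6=F, B8=T, B8=F, B9=T, B10=S, B10=E
every size-1 subset falls short of the 13 outcomes (best: 10/13)
every size-2 subset falls short of the 13 outcomes (best: 12/13)
the canonical winner is {1, 2, 4}: size 3, full 13-outcome coverage, earliest index list among size-3 covers
Answer: 1, 2, 4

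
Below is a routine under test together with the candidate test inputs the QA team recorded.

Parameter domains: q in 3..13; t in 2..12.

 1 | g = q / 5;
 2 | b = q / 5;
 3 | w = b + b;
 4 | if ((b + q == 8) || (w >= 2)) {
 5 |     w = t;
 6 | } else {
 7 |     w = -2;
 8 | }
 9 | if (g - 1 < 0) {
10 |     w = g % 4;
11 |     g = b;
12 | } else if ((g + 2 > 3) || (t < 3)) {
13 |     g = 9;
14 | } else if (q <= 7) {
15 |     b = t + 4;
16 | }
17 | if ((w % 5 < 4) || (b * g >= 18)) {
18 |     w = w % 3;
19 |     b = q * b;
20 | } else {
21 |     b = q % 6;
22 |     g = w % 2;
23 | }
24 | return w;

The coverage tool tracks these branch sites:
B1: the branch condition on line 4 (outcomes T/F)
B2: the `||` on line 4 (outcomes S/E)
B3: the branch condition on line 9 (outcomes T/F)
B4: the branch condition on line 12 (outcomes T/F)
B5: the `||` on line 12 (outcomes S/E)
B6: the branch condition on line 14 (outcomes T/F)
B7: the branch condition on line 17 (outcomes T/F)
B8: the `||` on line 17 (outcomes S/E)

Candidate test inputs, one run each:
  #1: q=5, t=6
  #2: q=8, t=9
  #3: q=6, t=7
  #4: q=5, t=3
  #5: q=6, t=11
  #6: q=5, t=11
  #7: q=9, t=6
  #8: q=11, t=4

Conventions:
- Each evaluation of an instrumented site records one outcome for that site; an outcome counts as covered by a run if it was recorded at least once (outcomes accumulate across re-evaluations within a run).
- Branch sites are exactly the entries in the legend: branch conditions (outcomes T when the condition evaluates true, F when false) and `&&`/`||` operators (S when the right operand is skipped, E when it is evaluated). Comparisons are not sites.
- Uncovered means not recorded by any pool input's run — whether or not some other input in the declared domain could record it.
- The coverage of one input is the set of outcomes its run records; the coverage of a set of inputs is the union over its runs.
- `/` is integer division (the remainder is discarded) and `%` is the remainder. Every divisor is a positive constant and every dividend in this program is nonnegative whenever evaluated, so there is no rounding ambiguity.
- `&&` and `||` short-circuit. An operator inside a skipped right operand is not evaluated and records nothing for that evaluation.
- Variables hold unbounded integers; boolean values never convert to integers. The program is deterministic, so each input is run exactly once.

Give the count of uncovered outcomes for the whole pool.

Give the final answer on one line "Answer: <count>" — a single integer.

test 1 (q=5, t=6) fires B2->E, B1->T, B3->F, B5->E, B4->F, B6->T, B8->S, B7->T; hits B1=T, B2=E, B3=F, B4=F, B5=E, B6=T, B7=T, B8=S
test 2 (q=8, t=9) fires B2->E, B1->T, B3->F, B5->E, B4->F, B6->F, B8->E, B7->F; hits B1=T, B2=E, B3=F, B4=F, B5=E, B6=F, B7=F, B8=E
test 3 (q=6, t=7) fires B2->E, B1->T, B3->F, B5->E, B4->F, B6->T, B8->S, B7->T; hits B1=T, B2=E, B3=F, B4=F, B5=E, B6=T, B7=T, B8=S
test 4 (q=5, t=3) fires B2->E, B1->T, B3->F, B5->E, B4->F, B6->T, B8->S, B7->T; hits B1=T, B2=E, B3=F, B4=F, B5=E, B6=T, B7=T, B8=S
test 5 (q=6, t=11) fires B2->E, B1->T, B3->F, B5->E, B4->F, B6->T, B8->S, B7->T; hits B1=T, B2=E, B3=F, B4=F, B5=E, B6=T, B7=T, B8=S
test 6 (q=5, t=11) fires B2->E, B1->T, B3->F, B5->E, B4->F, B6->T, B8->S, B7->T; hits B1=T, B2=E, B3=F, B4=F, B5=E, B6=T, B7=T, B8=S
test 7 (q=9, t=6) fires B2->E, B1->T, B3->F, B5->E, B4->F, B6->F, B8->S, B7->T; hits B1=T, B2=E, B3=F, B4=F, B5=E, B6=F, B7=T, B8=S
test 8 (q=11, t=4) fires B2->E, B1->T, B3->F, B5->S, B4->T, B8->E, B7->T; hits B1=T, B2=E, B3=F, B4=T, B5=S, B7=T, B8=E
union over the pool: B1=T, B2=E, B3=F, B4=T, B4=F, B5=S, B5=E, B6=T, B6=F, B7=T, B7=F, B8=S, B8=E
uncovered (3 of 16): B1=F, B2=S, B3=T

Answer: 3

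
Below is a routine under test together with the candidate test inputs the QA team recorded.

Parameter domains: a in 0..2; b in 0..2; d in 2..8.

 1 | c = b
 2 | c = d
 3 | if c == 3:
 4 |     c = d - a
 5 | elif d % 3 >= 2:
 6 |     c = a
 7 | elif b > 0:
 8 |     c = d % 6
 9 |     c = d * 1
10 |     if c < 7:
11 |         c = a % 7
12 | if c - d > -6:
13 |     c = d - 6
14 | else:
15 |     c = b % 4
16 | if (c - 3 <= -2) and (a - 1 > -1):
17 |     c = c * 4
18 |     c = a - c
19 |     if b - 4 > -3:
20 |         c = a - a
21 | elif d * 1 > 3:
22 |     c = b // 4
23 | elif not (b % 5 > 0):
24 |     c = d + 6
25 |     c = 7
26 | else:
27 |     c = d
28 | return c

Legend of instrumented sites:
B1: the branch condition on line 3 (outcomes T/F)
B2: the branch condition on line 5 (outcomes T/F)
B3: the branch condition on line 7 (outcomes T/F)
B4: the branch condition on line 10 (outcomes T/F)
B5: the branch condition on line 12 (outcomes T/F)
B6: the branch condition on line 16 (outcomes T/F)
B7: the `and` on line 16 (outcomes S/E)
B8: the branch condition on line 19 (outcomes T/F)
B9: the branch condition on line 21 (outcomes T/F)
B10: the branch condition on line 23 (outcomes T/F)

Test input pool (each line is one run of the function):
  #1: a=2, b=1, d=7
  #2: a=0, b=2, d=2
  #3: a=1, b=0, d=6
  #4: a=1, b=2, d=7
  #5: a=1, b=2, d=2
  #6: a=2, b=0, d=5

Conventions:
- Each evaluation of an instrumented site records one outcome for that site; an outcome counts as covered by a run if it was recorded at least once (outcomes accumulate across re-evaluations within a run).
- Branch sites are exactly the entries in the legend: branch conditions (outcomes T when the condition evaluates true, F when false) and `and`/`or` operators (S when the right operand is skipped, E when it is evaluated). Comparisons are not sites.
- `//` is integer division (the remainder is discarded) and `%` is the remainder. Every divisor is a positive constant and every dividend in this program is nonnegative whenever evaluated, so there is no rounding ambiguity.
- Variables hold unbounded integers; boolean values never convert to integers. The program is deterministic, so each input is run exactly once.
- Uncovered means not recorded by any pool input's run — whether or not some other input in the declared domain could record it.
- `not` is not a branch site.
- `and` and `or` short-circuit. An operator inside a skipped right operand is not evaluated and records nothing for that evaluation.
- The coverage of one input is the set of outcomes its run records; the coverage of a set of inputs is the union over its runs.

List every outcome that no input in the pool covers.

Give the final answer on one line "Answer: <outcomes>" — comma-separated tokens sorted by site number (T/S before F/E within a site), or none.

input #1, a=2, b=1, d=7: events B1->F, B2->F, B3->T, B4->F, B5->T, B7->E, B6->T, B8->F; outcomes B1=F, B2=F, B3=T, B4=F, B5=T, B6=T, B7=E, B8=F
input #2, a=0, b=2, d=2: events B1->F, B2->T, B5->T, B7->E, B6->F, B9->F, B10->F; outcomes B1=F, B2=T, B5=T, B6=F, B7=E, B9=F, B10=F
input #3, a=1, b=0, d=6: events B1->F, B2->F, B3->F, B5->T, B7->E, B6->T, B8->F; outcomes B1=F, B2=F, B3=F, B5=T, B6=T, B7=E, B8=F
input #4, a=1, b=2, d=7: events B1->F, B2->F, B3->T, B4->F, B5->T, B7->E, B6->T, B8->T; outcomes B1=F, B2=F, B3=T, B4=F, B5=T, B6=T, B7=E, B8=T
input #5, a=1, b=2, d=2: events B1->F, B2->T, B5->T, B7->E, B6->T, B8->T; outcomes B1=F, B2=T, B5=T, B6=T, B7=E, B8=T
input #6, a=2, b=0, d=5: events B1->F, B2->T, B5->T, B7->E, B6->T, B8->F; outcomes B1=F, B2=T, B5=T, B6=T, B7=E, B8=F
union over the pool: B1=F, B2=T, B2=F, B3=T, B3=F, B4=F, B5=T, B6=T, B6=F, B7=E, B8=T, B8=F, B9=F, B10=F
uncovered (6 of 20): B1=T, B4=T, B5=F, B7=S, B9=T, B10=T

Answer: B1=T, B4=T, B5=F, B7=S, B9=T, B10=T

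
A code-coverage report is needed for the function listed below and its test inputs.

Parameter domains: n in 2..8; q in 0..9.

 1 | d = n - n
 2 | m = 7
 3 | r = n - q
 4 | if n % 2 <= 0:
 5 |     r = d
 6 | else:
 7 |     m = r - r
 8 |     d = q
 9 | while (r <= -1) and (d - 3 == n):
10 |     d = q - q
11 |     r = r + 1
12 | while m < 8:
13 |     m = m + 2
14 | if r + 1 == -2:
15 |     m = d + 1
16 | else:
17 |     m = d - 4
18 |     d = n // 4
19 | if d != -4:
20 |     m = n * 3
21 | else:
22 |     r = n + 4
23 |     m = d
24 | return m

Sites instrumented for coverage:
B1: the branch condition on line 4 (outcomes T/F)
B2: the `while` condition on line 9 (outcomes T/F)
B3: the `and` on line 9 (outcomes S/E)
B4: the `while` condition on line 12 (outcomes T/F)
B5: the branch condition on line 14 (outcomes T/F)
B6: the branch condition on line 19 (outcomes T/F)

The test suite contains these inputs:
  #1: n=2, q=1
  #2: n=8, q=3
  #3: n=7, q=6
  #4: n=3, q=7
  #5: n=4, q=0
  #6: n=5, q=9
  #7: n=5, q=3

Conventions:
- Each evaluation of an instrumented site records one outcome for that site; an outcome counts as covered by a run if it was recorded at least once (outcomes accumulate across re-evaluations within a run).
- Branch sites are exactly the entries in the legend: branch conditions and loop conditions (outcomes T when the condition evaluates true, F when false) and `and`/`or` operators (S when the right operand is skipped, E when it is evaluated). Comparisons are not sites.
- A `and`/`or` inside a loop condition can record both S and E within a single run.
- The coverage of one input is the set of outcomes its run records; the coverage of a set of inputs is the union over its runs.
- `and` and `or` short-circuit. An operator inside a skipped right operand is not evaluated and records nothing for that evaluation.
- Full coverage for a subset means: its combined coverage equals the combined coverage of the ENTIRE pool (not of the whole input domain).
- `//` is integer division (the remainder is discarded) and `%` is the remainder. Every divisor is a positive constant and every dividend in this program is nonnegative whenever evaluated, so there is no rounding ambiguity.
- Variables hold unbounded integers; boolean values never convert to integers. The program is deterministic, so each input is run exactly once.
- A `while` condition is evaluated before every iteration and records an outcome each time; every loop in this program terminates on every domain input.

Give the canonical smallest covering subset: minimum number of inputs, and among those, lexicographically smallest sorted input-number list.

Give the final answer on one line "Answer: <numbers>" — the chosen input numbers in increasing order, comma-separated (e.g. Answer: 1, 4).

input #1, n=2, q=1: events B1->T, B3->S, B2->F, B4->T, B4->F, B5->F, B6->T; outcomes B1=T, B2=F, B3=S, B4=T, B4=F, B5=F, B6=T
input #2, n=8, q=3: events B1->T, B3->S, B2->F, B4->T, B4->F, B5->F, B6->T; outcomes B1=T, B2=F, B3=S, B4=T, B4=F, B5=F, B6=T
input #3, n=7, q=6: events B1->F, B3->S, B2->F, B4->T, B4->T, B4->T, B4->T, B4->F, B5->F, B6->T; outcomes B1=F, B2=F, B3=S, B4=T, B4=F, B5=F, B6=T
input #4, n=3, q=7: events B1->F, B3->E, B2->F, B4->T, B4->T, B4->T, B4->T, B4->F, B5->F, B6->T; outcomes B1=F, B2=F, B3=E, B4=T, B4=F, B5=F, B6=T
input #5, n=4, q=0: events B1->T, B3->S, B2->F, B4->T, B4->F, B5->F, B6->T; outcomes B1=T, B2=F, B3=S, B4=T, B4=F, B5=F, B6=T
input #6, n=5, q=9: events B1->F, B3->E, B2->F, B4->T, B4->T, B4->T, B4->T, B4->F, B5->F, B6->T; outcomes B1=F, B2=F, B3=E, B4=T, B4=F, B5=F, B6=T
input #7, n=5, q=3: events B1->F, B3->S, B2->F, B4->T, B4->T, B4->T, B4->T, B4->F, B5->F, B6->T; outcomes B1=F, B2=F, B3=S, B4=T, B4=F, B5=F, B6=T
the full pool covers 9 outcomes: B1=T, B1=F, B2=F, B3=S, B3=E, B4=T, B4=F, B5=F, B6=T
no size-1 subset reaches all 9 outcomes (best union: 7/9)
size 2: inputs {1, 4} cover all 9 outcomes, and no lexicographically smaller subset of this size does

Answer: 1, 4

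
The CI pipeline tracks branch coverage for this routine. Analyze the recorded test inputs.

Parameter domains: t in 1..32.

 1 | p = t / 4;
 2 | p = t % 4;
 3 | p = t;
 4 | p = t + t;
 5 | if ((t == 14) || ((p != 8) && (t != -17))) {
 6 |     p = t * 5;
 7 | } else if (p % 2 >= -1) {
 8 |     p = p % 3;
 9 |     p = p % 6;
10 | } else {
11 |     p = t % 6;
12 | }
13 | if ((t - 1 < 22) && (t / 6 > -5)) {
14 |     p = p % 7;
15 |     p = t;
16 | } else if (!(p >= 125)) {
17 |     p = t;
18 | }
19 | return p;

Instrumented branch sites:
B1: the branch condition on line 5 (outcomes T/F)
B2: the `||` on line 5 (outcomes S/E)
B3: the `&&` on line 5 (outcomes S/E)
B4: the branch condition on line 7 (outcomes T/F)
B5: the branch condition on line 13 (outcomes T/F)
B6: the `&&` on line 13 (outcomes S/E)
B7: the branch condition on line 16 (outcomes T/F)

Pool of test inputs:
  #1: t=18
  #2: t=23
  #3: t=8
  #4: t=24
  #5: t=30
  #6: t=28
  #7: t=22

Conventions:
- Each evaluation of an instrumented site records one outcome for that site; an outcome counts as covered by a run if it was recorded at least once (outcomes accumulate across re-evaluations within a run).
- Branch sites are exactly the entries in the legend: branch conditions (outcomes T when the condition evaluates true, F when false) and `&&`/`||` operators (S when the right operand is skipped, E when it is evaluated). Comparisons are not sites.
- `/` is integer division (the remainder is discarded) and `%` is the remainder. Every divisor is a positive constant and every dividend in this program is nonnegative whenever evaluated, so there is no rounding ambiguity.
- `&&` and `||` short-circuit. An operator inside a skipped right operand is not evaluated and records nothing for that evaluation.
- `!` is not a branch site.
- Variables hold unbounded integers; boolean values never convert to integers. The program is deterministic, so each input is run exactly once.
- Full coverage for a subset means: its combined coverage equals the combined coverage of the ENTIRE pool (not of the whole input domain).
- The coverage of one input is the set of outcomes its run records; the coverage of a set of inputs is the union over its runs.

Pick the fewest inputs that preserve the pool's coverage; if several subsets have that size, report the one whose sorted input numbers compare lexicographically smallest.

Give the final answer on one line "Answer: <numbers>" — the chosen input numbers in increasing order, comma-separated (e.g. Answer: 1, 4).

#1 (t=18) -> covered: B1=T, B2=E, B3=E, B5=T, B6=E
#2 (t=23) -> covered: B1=T, B2=E, B3=E, B5=F, B6=S, B7=T
#3 (t=8) -> covered: B1=T, B2=E, B3=E, B5=T, B6=E
#4 (t=24) -> covered: B1=T, B2=E, B3=E, B5=F, B6=S, B7=T
#5 (t=30) -> covered: B1=T, B2=E, B3=E, B5=F, B6=S, B7=F
#6 (t=28) -> covered: B1=T, B2=E, B3=E, B5=F, B6=S, B7=F
#7 (t=22) -> covered: B1=T, B2=E, B3=E, B5=T, B6=E
together the pool reaches 9 outcomes: B1=T, B2=E, B3=E, B5=T, B5=F, B6=S, B6=E, B7=T, B7=F
no size-1 subset reaches all 9 outcomes (best union: 6/9)
no size-2 subset reaches all 9 outcomes (best union: 8/9)
size 3: inputs {1, 2, 5} cover all 9 outcomes, and no lexicographically smaller subset of this size does

Answer: 1, 2, 5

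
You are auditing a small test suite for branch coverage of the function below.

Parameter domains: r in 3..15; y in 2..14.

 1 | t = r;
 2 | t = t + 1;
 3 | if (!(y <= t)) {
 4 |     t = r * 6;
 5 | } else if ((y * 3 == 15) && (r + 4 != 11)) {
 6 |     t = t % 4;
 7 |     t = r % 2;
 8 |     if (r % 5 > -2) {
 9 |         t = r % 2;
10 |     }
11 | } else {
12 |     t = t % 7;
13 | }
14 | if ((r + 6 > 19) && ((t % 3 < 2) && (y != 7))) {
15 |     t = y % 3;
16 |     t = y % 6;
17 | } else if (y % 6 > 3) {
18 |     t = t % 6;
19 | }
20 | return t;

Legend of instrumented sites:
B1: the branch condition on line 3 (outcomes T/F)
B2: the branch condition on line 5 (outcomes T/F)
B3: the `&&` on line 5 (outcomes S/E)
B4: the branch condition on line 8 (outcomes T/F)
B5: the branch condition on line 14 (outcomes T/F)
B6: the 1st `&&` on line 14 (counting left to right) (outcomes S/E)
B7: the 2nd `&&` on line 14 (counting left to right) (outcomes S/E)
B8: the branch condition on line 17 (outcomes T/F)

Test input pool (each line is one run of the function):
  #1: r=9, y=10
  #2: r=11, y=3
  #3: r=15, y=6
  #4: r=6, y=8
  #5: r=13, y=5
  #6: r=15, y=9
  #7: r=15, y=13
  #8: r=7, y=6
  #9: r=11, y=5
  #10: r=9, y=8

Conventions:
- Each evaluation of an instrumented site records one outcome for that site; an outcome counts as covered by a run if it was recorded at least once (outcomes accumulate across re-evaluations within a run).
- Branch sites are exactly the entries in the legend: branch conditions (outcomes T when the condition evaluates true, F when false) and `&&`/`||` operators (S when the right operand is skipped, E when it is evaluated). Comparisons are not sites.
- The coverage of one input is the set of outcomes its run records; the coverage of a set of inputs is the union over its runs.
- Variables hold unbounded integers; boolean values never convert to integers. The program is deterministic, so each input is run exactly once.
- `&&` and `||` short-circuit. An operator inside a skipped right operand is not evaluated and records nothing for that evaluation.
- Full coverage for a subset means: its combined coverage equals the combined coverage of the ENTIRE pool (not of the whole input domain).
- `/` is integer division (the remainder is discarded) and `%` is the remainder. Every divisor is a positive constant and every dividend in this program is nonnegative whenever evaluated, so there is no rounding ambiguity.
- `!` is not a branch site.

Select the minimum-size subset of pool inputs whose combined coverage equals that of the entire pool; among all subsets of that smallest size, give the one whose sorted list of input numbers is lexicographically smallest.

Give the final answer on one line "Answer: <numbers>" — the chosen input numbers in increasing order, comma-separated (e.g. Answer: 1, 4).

test 1 (r=9, y=10) fires B1->F, B3->S, B2->F, B6->S, B5->F, B8->T; hits B1=F, B2=F, B3=S, B5=F, B6=S, B8=T
test 2 (r=11, y=3) fires B1->F, B3->S, B2->F, B6->S, B5->F, B8->F; hits B1=F, B2=F, B3=S, B5=F, B6=S, B8=F
test 3 (r=15, y=6) fires B1->F, B3->S, B2->F, B6->E, B7->S, B5->F, B8->F; hits B1=F, B2=F, B3=S, B5=F, B6=E, B7=S, B8=F
test 4 (r=6, y=8) fires B1->T, B6->S, B5->F, B8->F; hits B1=T, B5=F, B6=S, B8=F
test 5 (r=13, y=5) fires B1->F, B3->E, B2->T, B4->T, B6->S, B5->F, B8->T; hits B1=F, B2=T, B3=E, B4=T, B5=F, B6=S, B8=T
test 6 (r=15, y=9) fires B1->F, B3->S, B2->F, B6->E, B7->S, B5->F, B8->F; hits B1=F, B2=F, B3=S, B5=F, B6=E, B7=S, B8=F
test 7 (r=15, y=13) fires B1->F, B3->S, B2->F, B6->E, B7->S, B5->F, B8->F; hits B1=F, B2=F, B3=S, B5=F, B6=E, B7=S, B8=F
test 8 (r=7, y=6) fires B1->F, B3->S, B2->F, B6->S, B5->F, B8->F; hits B1=F, B2=F, B3=S, B5=F, B6=S, B8=F
test 9 (r=11, y=5) fires B1->F, B3->E, B2->T, B4->T, B6->S, B5->F, B8->T; hits B1=F, B2=T, B3=E, B4=T, B5=F, B6=S, B8=T
test 10 (r=9, y=8) fires B1->F, B3->S, B2->F, B6->S, B5->F, B8->F; hits B1=F, B2=F, B3=S, B5=F, B6=S, B8=F
union over all inputs: B1=T, B1=F, B2=T, B2=F, B3=S, B3=E, B4=T, B5=F, B6=S, B6=E, B7=S, B8=T, B8=F (13 outcomes)
size 1 is not enough: best union over all size-1 subsets is 7/13
size 2 is not enough: best union over all size-2 subsets is 12/13
size 3: inputs {3, 4, 5} cover all 13 outcomes, and no lexicographically smaller subset of this size does

Answer: 3, 4, 5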